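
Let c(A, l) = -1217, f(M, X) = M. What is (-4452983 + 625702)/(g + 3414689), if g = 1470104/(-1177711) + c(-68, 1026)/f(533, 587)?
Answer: -2402460687710603/2143466235896788 ≈ -1.1208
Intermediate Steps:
g = -2216839719/627719963 (g = 1470104/(-1177711) - 1217/533 = 1470104*(-1/1177711) - 1217*1/533 = -1470104/1177711 - 1217/533 = -2216839719/627719963 ≈ -3.5316)
(-4452983 + 625702)/(g + 3414689) = (-4452983 + 625702)/(-2216839719/627719963 + 3414689) = -3827281/2143466235896788/627719963 = -3827281*627719963/2143466235896788 = -2402460687710603/2143466235896788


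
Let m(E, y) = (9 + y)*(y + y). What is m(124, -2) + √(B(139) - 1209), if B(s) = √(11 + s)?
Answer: -28 + I*√(1209 - 5*√6) ≈ -28.0 + 34.594*I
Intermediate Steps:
m(E, y) = 2*y*(9 + y) (m(E, y) = (9 + y)*(2*y) = 2*y*(9 + y))
m(124, -2) + √(B(139) - 1209) = 2*(-2)*(9 - 2) + √(√(11 + 139) - 1209) = 2*(-2)*7 + √(√150 - 1209) = -28 + √(5*√6 - 1209) = -28 + √(-1209 + 5*√6)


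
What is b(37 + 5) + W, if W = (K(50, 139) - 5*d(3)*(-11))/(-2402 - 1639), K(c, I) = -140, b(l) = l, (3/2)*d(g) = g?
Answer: 56584/1347 ≈ 42.007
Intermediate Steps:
d(g) = 2*g/3
W = 10/1347 (W = (-140 - 10*3/3*(-11))/(-2402 - 1639) = (-140 - 5*2*(-11))/(-4041) = (-140 - 10*(-11))*(-1/4041) = (-140 + 110)*(-1/4041) = -30*(-1/4041) = 10/1347 ≈ 0.0074239)
b(37 + 5) + W = (37 + 5) + 10/1347 = 42 + 10/1347 = 56584/1347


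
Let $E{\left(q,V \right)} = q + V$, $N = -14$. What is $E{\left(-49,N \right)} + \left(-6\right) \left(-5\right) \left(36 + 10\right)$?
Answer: $1317$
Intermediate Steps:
$E{\left(q,V \right)} = V + q$
$E{\left(-49,N \right)} + \left(-6\right) \left(-5\right) \left(36 + 10\right) = \left(-14 - 49\right) + \left(-6\right) \left(-5\right) \left(36 + 10\right) = -63 + 30 \cdot 46 = -63 + 1380 = 1317$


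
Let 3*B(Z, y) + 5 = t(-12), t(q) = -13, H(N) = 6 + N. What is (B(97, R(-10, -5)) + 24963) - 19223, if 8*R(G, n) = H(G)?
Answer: 5734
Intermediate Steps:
R(G, n) = ¾ + G/8 (R(G, n) = (6 + G)/8 = ¾ + G/8)
B(Z, y) = -6 (B(Z, y) = -5/3 + (⅓)*(-13) = -5/3 - 13/3 = -6)
(B(97, R(-10, -5)) + 24963) - 19223 = (-6 + 24963) - 19223 = 24957 - 19223 = 5734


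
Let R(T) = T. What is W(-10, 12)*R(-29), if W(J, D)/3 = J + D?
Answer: -174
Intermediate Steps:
W(J, D) = 3*D + 3*J (W(J, D) = 3*(J + D) = 3*(D + J) = 3*D + 3*J)
W(-10, 12)*R(-29) = (3*12 + 3*(-10))*(-29) = (36 - 30)*(-29) = 6*(-29) = -174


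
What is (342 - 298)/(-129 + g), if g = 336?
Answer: 44/207 ≈ 0.21256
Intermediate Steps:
(342 - 298)/(-129 + g) = (342 - 298)/(-129 + 336) = 44/207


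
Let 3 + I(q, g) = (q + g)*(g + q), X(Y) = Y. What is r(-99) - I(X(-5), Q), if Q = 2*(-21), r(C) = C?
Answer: -2305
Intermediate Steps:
Q = -42
I(q, g) = -3 + (g + q)² (I(q, g) = -3 + (q + g)*(g + q) = -3 + (g + q)*(g + q) = -3 + (g + q)²)
r(-99) - I(X(-5), Q) = -99 - (-3 + (-42 - 5)²) = -99 - (-3 + (-47)²) = -99 - (-3 + 2209) = -99 - 1*2206 = -99 - 2206 = -2305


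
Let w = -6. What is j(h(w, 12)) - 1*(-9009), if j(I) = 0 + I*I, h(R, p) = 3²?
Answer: 9090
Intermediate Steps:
h(R, p) = 9
j(I) = I² (j(I) = 0 + I² = I²)
j(h(w, 12)) - 1*(-9009) = 9² - 1*(-9009) = 81 + 9009 = 9090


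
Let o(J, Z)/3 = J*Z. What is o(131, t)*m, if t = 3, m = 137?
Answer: 161523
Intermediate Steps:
o(J, Z) = 3*J*Z (o(J, Z) = 3*(J*Z) = 3*J*Z)
o(131, t)*m = (3*131*3)*137 = 1179*137 = 161523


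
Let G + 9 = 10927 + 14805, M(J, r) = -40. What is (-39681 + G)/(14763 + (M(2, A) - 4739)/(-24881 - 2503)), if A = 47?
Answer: -127408624/134758257 ≈ -0.94546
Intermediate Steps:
G = 25723 (G = -9 + (10927 + 14805) = -9 + 25732 = 25723)
(-39681 + G)/(14763 + (M(2, A) - 4739)/(-24881 - 2503)) = (-39681 + 25723)/(14763 + (-40 - 4739)/(-24881 - 2503)) = -13958/(14763 - 4779/(-27384)) = -13958/(14763 - 4779*(-1/27384)) = -13958/(14763 + 1593/9128) = -13958/134758257/9128 = -13958*9128/134758257 = -127408624/134758257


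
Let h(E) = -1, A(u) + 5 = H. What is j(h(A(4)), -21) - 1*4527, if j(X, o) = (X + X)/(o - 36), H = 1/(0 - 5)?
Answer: -258037/57 ≈ -4527.0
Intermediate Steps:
H = -⅕ (H = 1/(-5) = -⅕ ≈ -0.20000)
A(u) = -26/5 (A(u) = -5 - ⅕ = -26/5)
j(X, o) = 2*X/(-36 + o) (j(X, o) = (2*X)/(-36 + o) = 2*X/(-36 + o))
j(h(A(4)), -21) - 1*4527 = 2*(-1)/(-36 - 21) - 1*4527 = 2*(-1)/(-57) - 4527 = 2*(-1)*(-1/57) - 4527 = 2/57 - 4527 = -258037/57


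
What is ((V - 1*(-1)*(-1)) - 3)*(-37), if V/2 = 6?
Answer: -296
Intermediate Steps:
V = 12 (V = 2*6 = 12)
((V - 1*(-1)*(-1)) - 3)*(-37) = ((12 - 1*(-1)*(-1)) - 3)*(-37) = ((12 + 1*(-1)) - 3)*(-37) = ((12 - 1) - 3)*(-37) = (11 - 3)*(-37) = 8*(-37) = -296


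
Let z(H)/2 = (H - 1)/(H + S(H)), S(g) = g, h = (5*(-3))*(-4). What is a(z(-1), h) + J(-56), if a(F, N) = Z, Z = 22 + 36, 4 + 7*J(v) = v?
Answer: 346/7 ≈ 49.429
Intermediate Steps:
J(v) = -4/7 + v/7
Z = 58
h = 60 (h = -15*(-4) = 60)
z(H) = (-1 + H)/H (z(H) = 2*((H - 1)/(H + H)) = 2*((-1 + H)/((2*H))) = 2*((-1 + H)*(1/(2*H))) = 2*((-1 + H)/(2*H)) = (-1 + H)/H)
a(F, N) = 58
a(z(-1), h) + J(-56) = 58 + (-4/7 + (⅐)*(-56)) = 58 + (-4/7 - 8) = 58 - 60/7 = 346/7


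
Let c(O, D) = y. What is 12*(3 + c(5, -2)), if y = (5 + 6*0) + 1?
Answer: 108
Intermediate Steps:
y = 6 (y = (5 + 0) + 1 = 5 + 1 = 6)
c(O, D) = 6
12*(3 + c(5, -2)) = 12*(3 + 6) = 12*9 = 108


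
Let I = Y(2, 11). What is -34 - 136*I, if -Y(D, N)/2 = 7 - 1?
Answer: 1598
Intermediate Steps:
Y(D, N) = -12 (Y(D, N) = -2*(7 - 1) = -2*6 = -12)
I = -12
-34 - 136*I = -34 - 136*(-12) = -34 + 1632 = 1598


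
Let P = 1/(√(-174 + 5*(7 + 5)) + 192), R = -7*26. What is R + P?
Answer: -1121634/6163 - I*√114/36978 ≈ -181.99 - 0.00028874*I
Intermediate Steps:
R = -182
P = 1/(192 + I*√114) (P = 1/(√(-174 + 5*12) + 192) = 1/(√(-174 + 60) + 192) = 1/(√(-114) + 192) = 1/(I*√114 + 192) = 1/(192 + I*√114) ≈ 0.0051923 - 0.00028874*I)
R + P = -182 + (32/6163 - I*√114/36978) = -1121634/6163 - I*√114/36978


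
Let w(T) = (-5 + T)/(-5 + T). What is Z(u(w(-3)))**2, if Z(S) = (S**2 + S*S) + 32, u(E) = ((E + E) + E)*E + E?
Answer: 4096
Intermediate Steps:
w(T) = 1
u(E) = E + 3*E**2 (u(E) = (2*E + E)*E + E = (3*E)*E + E = 3*E**2 + E = E + 3*E**2)
Z(S) = 32 + 2*S**2 (Z(S) = (S**2 + S**2) + 32 = 2*S**2 + 32 = 32 + 2*S**2)
Z(u(w(-3)))**2 = (32 + 2*(1*(1 + 3*1))**2)**2 = (32 + 2*(1*(1 + 3))**2)**2 = (32 + 2*(1*4)**2)**2 = (32 + 2*4**2)**2 = (32 + 2*16)**2 = (32 + 32)**2 = 64**2 = 4096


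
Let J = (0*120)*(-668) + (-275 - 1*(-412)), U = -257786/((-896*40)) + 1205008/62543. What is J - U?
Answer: 123890468461/1120770560 ≈ 110.54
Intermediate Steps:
U = 29655098259/1120770560 (U = -257786/(-35840) + 1205008*(1/62543) = -257786*(-1/35840) + 1205008/62543 = 128893/17920 + 1205008/62543 = 29655098259/1120770560 ≈ 26.460)
J = 137 (J = 0*(-668) + (-275 + 412) = 0 + 137 = 137)
J - U = 137 - 1*29655098259/1120770560 = 137 - 29655098259/1120770560 = 123890468461/1120770560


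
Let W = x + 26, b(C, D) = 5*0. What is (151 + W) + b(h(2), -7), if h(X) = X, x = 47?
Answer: 224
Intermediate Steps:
b(C, D) = 0
W = 73 (W = 47 + 26 = 73)
(151 + W) + b(h(2), -7) = (151 + 73) + 0 = 224 + 0 = 224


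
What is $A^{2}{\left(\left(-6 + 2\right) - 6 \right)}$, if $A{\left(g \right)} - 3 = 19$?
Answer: $484$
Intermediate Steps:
$A{\left(g \right)} = 22$ ($A{\left(g \right)} = 3 + 19 = 22$)
$A^{2}{\left(\left(-6 + 2\right) - 6 \right)} = 22^{2} = 484$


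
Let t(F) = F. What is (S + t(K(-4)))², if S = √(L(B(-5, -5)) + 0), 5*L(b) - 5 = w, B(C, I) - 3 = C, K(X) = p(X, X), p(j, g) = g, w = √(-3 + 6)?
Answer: (20 - √5*√(5 + √3))²/25 ≈ 8.0636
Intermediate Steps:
w = √3 ≈ 1.7320
K(X) = X
B(C, I) = 3 + C
L(b) = 1 + √3/5
S = √(1 + √3/5) (S = √((1 + √3/5) + 0) = √(1 + √3/5) ≈ 1.1603)
(S + t(K(-4)))² = (√(25 + 5*√3)/5 - 4)² = (-4 + √(25 + 5*√3)/5)²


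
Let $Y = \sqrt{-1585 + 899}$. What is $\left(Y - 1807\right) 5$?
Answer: $-9035 + 35 i \sqrt{14} \approx -9035.0 + 130.96 i$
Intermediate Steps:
$Y = 7 i \sqrt{14}$ ($Y = \sqrt{-686} = 7 i \sqrt{14} \approx 26.192 i$)
$\left(Y - 1807\right) 5 = \left(7 i \sqrt{14} - 1807\right) 5 = \left(-1807 + 7 i \sqrt{14}\right) 5 = -9035 + 35 i \sqrt{14}$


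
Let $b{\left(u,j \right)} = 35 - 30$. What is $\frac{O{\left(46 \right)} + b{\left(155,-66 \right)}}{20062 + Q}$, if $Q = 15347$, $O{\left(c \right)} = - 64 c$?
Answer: $- \frac{2939}{35409} \approx -0.083001$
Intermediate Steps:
$b{\left(u,j \right)} = 5$
$\frac{O{\left(46 \right)} + b{\left(155,-66 \right)}}{20062 + Q} = \frac{\left(-64\right) 46 + 5}{20062 + 15347} = \frac{-2944 + 5}{35409} = \left(-2939\right) \frac{1}{35409} = - \frac{2939}{35409}$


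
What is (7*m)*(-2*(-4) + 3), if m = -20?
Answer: -1540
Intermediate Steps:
(7*m)*(-2*(-4) + 3) = (7*(-20))*(-2*(-4) + 3) = -140*(8 + 3) = -140*11 = -1540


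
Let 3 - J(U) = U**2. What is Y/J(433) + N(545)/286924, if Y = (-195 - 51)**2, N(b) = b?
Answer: -8630656457/26897116532 ≈ -0.32088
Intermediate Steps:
J(U) = 3 - U**2
Y = 60516 (Y = (-246)**2 = 60516)
Y/J(433) + N(545)/286924 = 60516/(3 - 1*433**2) + 545/286924 = 60516/(3 - 1*187489) + 545*(1/286924) = 60516/(3 - 187489) + 545/286924 = 60516/(-187486) + 545/286924 = 60516*(-1/187486) + 545/286924 = -30258/93743 + 545/286924 = -8630656457/26897116532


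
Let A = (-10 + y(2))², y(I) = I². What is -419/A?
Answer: -419/36 ≈ -11.639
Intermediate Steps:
A = 36 (A = (-10 + 2²)² = (-10 + 4)² = (-6)² = 36)
-419/A = -419/36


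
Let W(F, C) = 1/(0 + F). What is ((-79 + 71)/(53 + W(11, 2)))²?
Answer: 121/5329 ≈ 0.022706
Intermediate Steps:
W(F, C) = 1/F
((-79 + 71)/(53 + W(11, 2)))² = ((-79 + 71)/(53 + 1/11))² = (-8/(53 + 1/11))² = (-8/584/11)² = (-8*11/584)² = (-11/73)² = 121/5329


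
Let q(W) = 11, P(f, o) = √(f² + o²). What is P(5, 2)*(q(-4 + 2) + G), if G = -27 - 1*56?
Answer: -72*√29 ≈ -387.73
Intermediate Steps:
G = -83 (G = -27 - 56 = -83)
P(5, 2)*(q(-4 + 2) + G) = √(5² + 2²)*(11 - 83) = √(25 + 4)*(-72) = √29*(-72) = -72*√29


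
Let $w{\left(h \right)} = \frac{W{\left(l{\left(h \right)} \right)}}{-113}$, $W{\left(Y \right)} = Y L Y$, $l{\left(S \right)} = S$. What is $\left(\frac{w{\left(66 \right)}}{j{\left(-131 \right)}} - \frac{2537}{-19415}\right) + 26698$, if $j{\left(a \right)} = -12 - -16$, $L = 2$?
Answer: $\frac{58530609521}{2193895} \approx 26679.0$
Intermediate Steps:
$W{\left(Y \right)} = 2 Y^{2}$ ($W{\left(Y \right)} = Y 2 Y = 2 Y Y = 2 Y^{2}$)
$w{\left(h \right)} = - \frac{2 h^{2}}{113}$ ($w{\left(h \right)} = \frac{2 h^{2}}{-113} = 2 h^{2} \left(- \frac{1}{113}\right) = - \frac{2 h^{2}}{113}$)
$j{\left(a \right)} = 4$ ($j{\left(a \right)} = -12 + 16 = 4$)
$\left(\frac{w{\left(66 \right)}}{j{\left(-131 \right)}} - \frac{2537}{-19415}\right) + 26698 = \left(\frac{\left(- \frac{2}{113}\right) 66^{2}}{4} - \frac{2537}{-19415}\right) + 26698 = \left(\left(- \frac{2}{113}\right) 4356 \cdot \frac{1}{4} - - \frac{2537}{19415}\right) + 26698 = \left(\left(- \frac{8712}{113}\right) \frac{1}{4} + \frac{2537}{19415}\right) + 26698 = \left(- \frac{2178}{113} + \frac{2537}{19415}\right) + 26698 = - \frac{41999189}{2193895} + 26698 = \frac{58530609521}{2193895}$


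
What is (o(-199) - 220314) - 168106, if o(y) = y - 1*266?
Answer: -388885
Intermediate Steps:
o(y) = -266 + y (o(y) = y - 266 = -266 + y)
(o(-199) - 220314) - 168106 = ((-266 - 199) - 220314) - 168106 = (-465 - 220314) - 168106 = -220779 - 168106 = -388885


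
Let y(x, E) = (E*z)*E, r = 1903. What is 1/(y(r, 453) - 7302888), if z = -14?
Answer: -1/10175814 ≈ -9.8272e-8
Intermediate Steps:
y(x, E) = -14*E**2 (y(x, E) = (E*(-14))*E = (-14*E)*E = -14*E**2)
1/(y(r, 453) - 7302888) = 1/(-14*453**2 - 7302888) = 1/(-14*205209 - 7302888) = 1/(-2872926 - 7302888) = 1/(-10175814) = -1/10175814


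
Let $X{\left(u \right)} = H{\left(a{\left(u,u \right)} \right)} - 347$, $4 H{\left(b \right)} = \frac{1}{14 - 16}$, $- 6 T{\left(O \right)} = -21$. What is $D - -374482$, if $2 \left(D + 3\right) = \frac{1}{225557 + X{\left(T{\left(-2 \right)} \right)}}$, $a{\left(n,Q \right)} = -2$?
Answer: $\frac{674690950245}{1801679} \approx 3.7448 \cdot 10^{5}$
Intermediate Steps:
$T{\left(O \right)} = \frac{7}{2}$ ($T{\left(O \right)} = \left(- \frac{1}{6}\right) \left(-21\right) = \frac{7}{2}$)
$H{\left(b \right)} = - \frac{1}{8}$ ($H{\left(b \right)} = \frac{1}{4 \left(14 - 16\right)} = \frac{1}{4 \left(-2\right)} = \frac{1}{4} \left(- \frac{1}{2}\right) = - \frac{1}{8}$)
$X{\left(u \right)} = - \frac{2777}{8}$ ($X{\left(u \right)} = - \frac{1}{8} - 347 = - \frac{2777}{8}$)
$D = - \frac{5405033}{1801679}$ ($D = -3 + \frac{1}{2 \left(225557 - \frac{2777}{8}\right)} = -3 + \frac{1}{2 \cdot \frac{1801679}{8}} = -3 + \frac{1}{2} \cdot \frac{8}{1801679} = -3 + \frac{4}{1801679} = - \frac{5405033}{1801679} \approx -3.0$)
$D - -374482 = - \frac{5405033}{1801679} - -374482 = - \frac{5405033}{1801679} + 374482 = \frac{674690950245}{1801679}$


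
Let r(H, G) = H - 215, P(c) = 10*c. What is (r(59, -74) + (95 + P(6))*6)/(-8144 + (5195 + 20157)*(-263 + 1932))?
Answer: 129/7050724 ≈ 1.8296e-5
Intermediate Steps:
r(H, G) = -215 + H
(r(59, -74) + (95 + P(6))*6)/(-8144 + (5195 + 20157)*(-263 + 1932)) = ((-215 + 59) + (95 + 10*6)*6)/(-8144 + (5195 + 20157)*(-263 + 1932)) = (-156 + (95 + 60)*6)/(-8144 + 25352*1669) = (-156 + 155*6)/(-8144 + 42312488) = (-156 + 930)/42304344 = 774*(1/42304344) = 129/7050724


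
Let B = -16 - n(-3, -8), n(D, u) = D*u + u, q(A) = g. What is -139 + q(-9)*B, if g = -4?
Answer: -11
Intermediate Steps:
q(A) = -4
n(D, u) = u + D*u
B = -32 (B = -16 - (-8)*(1 - 3) = -16 - (-8)*(-2) = -16 - 1*16 = -16 - 16 = -32)
-139 + q(-9)*B = -139 - 4*(-32) = -139 + 128 = -11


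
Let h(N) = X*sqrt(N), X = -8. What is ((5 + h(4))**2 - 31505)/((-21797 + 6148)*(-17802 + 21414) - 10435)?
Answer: 31384/56534623 ≈ 0.00055513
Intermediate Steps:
h(N) = -8*sqrt(N)
((5 + h(4))**2 - 31505)/((-21797 + 6148)*(-17802 + 21414) - 10435) = ((5 - 8*sqrt(4))**2 - 31505)/((-21797 + 6148)*(-17802 + 21414) - 10435) = ((5 - 8*2)**2 - 31505)/(-15649*3612 - 10435) = ((5 - 16)**2 - 31505)/(-56524188 - 10435) = ((-11)**2 - 31505)/(-56534623) = (121 - 31505)*(-1/56534623) = -31384*(-1/56534623) = 31384/56534623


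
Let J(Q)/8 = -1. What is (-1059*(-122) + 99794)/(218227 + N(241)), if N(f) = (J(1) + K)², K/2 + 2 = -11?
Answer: 228992/219383 ≈ 1.0438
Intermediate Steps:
K = -26 (K = -4 + 2*(-11) = -4 - 22 = -26)
J(Q) = -8 (J(Q) = 8*(-1) = -8)
N(f) = 1156 (N(f) = (-8 - 26)² = (-34)² = 1156)
(-1059*(-122) + 99794)/(218227 + N(241)) = (-1059*(-122) + 99794)/(218227 + 1156) = (129198 + 99794)/219383 = 228992*(1/219383) = 228992/219383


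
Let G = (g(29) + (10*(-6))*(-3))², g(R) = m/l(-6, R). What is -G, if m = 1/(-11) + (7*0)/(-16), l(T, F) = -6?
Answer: -141158161/4356 ≈ -32405.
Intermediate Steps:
m = -1/11 (m = 1*(-1/11) + 0*(-1/16) = -1/11 + 0 = -1/11 ≈ -0.090909)
g(R) = 1/66 (g(R) = -1/11/(-6) = -1/11*(-⅙) = 1/66)
G = 141158161/4356 (G = (1/66 + (10*(-6))*(-3))² = (1/66 - 60*(-3))² = (1/66 + 180)² = (11881/66)² = 141158161/4356 ≈ 32405.)
-G = -1*141158161/4356 = -141158161/4356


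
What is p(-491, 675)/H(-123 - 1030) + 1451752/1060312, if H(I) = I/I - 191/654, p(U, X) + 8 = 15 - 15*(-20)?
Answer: 26694935489/61365557 ≈ 435.02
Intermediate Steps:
p(U, X) = 307 (p(U, X) = -8 + (15 - 15*(-20)) = -8 + (15 + 300) = -8 + 315 = 307)
H(I) = 463/654 (H(I) = 1 - 191*1/654 = 1 - 191/654 = 463/654)
p(-491, 675)/H(-123 - 1030) + 1451752/1060312 = 307/(463/654) + 1451752/1060312 = 307*(654/463) + 1451752*(1/1060312) = 200778/463 + 181469/132539 = 26694935489/61365557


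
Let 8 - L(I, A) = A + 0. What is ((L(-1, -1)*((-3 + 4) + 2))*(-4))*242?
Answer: -26136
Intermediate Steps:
L(I, A) = 8 - A (L(I, A) = 8 - (A + 0) = 8 - A)
((L(-1, -1)*((-3 + 4) + 2))*(-4))*242 = (((8 - 1*(-1))*((-3 + 4) + 2))*(-4))*242 = (((8 + 1)*(1 + 2))*(-4))*242 = ((9*3)*(-4))*242 = (27*(-4))*242 = -108*242 = -26136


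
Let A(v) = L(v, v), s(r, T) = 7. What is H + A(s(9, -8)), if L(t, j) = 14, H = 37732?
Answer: 37746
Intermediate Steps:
A(v) = 14
H + A(s(9, -8)) = 37732 + 14 = 37746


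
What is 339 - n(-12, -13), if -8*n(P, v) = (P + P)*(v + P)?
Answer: 414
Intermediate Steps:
n(P, v) = -P*(P + v)/4 (n(P, v) = -(P + P)*(v + P)/8 = -2*P*(P + v)/8 = -P*(P + v)/4)
339 - n(-12, -13) = 339 - (-1)*(-12)*(-12 - 13)/4 = 339 - (-1)*(-12)*(-25)/4 = 339 - 1*(-75) = 339 + 75 = 414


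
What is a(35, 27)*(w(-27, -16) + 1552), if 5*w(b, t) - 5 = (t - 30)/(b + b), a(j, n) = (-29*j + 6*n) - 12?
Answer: -36274294/27 ≈ -1.3435e+6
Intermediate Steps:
a(j, n) = -12 - 29*j + 6*n
w(b, t) = 1 + (-30 + t)/(10*b) (w(b, t) = 1 + ((t - 30)/(b + b))/5 = 1 + ((-30 + t)/((2*b)))/5 = 1 + ((-30 + t)*(1/(2*b)))/5 = 1 + ((-30 + t)/(2*b))/5 = 1 + (-30 + t)/(10*b))
a(35, 27)*(w(-27, -16) + 1552) = (-12 - 29*35 + 6*27)*((-3 - 27 + (1/10)*(-16))/(-27) + 1552) = (-12 - 1015 + 162)*(-(-3 - 27 - 8/5)/27 + 1552) = -865*(-1/27*(-158/5) + 1552) = -865*(158/135 + 1552) = -865*209678/135 = -36274294/27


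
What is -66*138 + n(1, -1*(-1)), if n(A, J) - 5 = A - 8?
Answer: -9110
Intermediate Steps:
n(A, J) = -3 + A (n(A, J) = 5 + (A - 8) = 5 + (-8 + A) = -3 + A)
-66*138 + n(1, -1*(-1)) = -66*138 + (-3 + 1) = -9108 - 2 = -9110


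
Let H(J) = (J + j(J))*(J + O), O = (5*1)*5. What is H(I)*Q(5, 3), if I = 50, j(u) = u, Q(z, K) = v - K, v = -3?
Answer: -45000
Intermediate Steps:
Q(z, K) = -3 - K
O = 25 (O = 5*5 = 25)
H(J) = 2*J*(25 + J) (H(J) = (J + J)*(J + 25) = (2*J)*(25 + J) = 2*J*(25 + J))
H(I)*Q(5, 3) = (2*50*(25 + 50))*(-3 - 1*3) = (2*50*75)*(-3 - 3) = 7500*(-6) = -45000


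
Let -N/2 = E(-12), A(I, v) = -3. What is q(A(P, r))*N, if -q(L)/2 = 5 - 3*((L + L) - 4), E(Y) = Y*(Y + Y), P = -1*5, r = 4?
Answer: 40320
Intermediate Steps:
P = -5
E(Y) = 2*Y² (E(Y) = Y*(2*Y) = 2*Y²)
N = -576 (N = -4*(-12)² = -4*144 = -2*288 = -576)
q(L) = -34 + 12*L (q(L) = -2*(5 - 3*((L + L) - 4)) = -2*(5 - 3*(2*L - 4)) = -2*(5 - 3*(-4 + 2*L)) = -2*(5 + (12 - 6*L)) = -2*(17 - 6*L) = -34 + 12*L)
q(A(P, r))*N = (-34 + 12*(-3))*(-576) = (-34 - 36)*(-576) = -70*(-576) = 40320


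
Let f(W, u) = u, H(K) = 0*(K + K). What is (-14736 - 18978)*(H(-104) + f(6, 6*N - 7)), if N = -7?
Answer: 1651986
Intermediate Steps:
H(K) = 0 (H(K) = 0*(2*K) = 0)
(-14736 - 18978)*(H(-104) + f(6, 6*N - 7)) = (-14736 - 18978)*(0 + (6*(-7) - 7)) = -33714*(0 + (-42 - 7)) = -33714*(0 - 49) = -33714*(-49) = 1651986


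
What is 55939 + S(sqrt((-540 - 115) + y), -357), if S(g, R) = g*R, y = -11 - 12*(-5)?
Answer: 55939 - 357*I*sqrt(606) ≈ 55939.0 - 8788.3*I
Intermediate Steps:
y = 49 (y = -11 + 60 = 49)
S(g, R) = R*g
55939 + S(sqrt((-540 - 115) + y), -357) = 55939 - 357*sqrt((-540 - 115) + 49) = 55939 - 357*sqrt(-655 + 49) = 55939 - 357*I*sqrt(606)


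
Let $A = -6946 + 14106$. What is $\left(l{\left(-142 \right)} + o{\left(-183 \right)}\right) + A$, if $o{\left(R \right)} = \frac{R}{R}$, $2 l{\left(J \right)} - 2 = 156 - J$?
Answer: $7311$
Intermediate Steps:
$l{\left(J \right)} = 79 - \frac{J}{2}$ ($l{\left(J \right)} = 1 + \frac{156 - J}{2} = 1 - \left(-78 + \frac{J}{2}\right) = 79 - \frac{J}{2}$)
$A = 7160$
$o{\left(R \right)} = 1$
$\left(l{\left(-142 \right)} + o{\left(-183 \right)}\right) + A = \left(\left(79 - -71\right) + 1\right) + 7160 = \left(\left(79 + 71\right) + 1\right) + 7160 = \left(150 + 1\right) + 7160 = 151 + 7160 = 7311$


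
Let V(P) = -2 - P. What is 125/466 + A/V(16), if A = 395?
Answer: -45455/2097 ≈ -21.676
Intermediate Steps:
125/466 + A/V(16) = 125/466 + 395/(-2 - 1*16) = 125*(1/466) + 395/(-2 - 16) = 125/466 + 395/(-18) = 125/466 + 395*(-1/18) = 125/466 - 395/18 = -45455/2097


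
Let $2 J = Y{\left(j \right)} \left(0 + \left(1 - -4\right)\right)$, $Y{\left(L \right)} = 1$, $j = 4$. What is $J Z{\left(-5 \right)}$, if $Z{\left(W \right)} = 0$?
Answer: $0$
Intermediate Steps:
$J = \frac{5}{2}$ ($J = \frac{1 \left(0 + \left(1 - -4\right)\right)}{2} = \frac{1 \left(0 + \left(1 + 4\right)\right)}{2} = \frac{1 \left(0 + 5\right)}{2} = \frac{1 \cdot 5}{2} = \frac{1}{2} \cdot 5 = \frac{5}{2} \approx 2.5$)
$J Z{\left(-5 \right)} = \frac{5}{2} \cdot 0 = 0$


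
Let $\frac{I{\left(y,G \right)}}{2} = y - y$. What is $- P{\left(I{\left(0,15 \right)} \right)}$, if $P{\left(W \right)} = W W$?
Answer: $0$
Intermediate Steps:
$I{\left(y,G \right)} = 0$ ($I{\left(y,G \right)} = 2 \left(y - y\right) = 2 \cdot 0 = 0$)
$P{\left(W \right)} = W^{2}$
$- P{\left(I{\left(0,15 \right)} \right)} = - 0^{2} = \left(-1\right) 0 = 0$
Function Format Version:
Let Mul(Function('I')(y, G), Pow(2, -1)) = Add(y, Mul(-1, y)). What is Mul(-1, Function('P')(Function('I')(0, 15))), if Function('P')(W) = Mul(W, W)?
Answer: 0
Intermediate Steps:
Function('I')(y, G) = 0 (Function('I')(y, G) = Mul(2, Add(y, Mul(-1, y))) = Mul(2, 0) = 0)
Function('P')(W) = Pow(W, 2)
Mul(-1, Function('P')(Function('I')(0, 15))) = Mul(-1, Pow(0, 2)) = Mul(-1, 0) = 0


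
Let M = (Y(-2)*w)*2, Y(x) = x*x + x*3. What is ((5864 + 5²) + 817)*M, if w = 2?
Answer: -53648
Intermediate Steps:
Y(x) = x² + 3*x
M = -8 (M = (-2*(3 - 2)*2)*2 = (-2*1*2)*2 = -2*2*2 = -4*2 = -8)
((5864 + 5²) + 817)*M = ((5864 + 5²) + 817)*(-8) = ((5864 + 25) + 817)*(-8) = (5889 + 817)*(-8) = 6706*(-8) = -53648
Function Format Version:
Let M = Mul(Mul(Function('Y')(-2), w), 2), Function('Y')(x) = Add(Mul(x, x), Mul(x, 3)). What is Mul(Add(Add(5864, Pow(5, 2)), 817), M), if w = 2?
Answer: -53648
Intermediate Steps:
Function('Y')(x) = Add(Pow(x, 2), Mul(3, x))
M = -8 (M = Mul(Mul(Mul(-2, Add(3, -2)), 2), 2) = Mul(Mul(Mul(-2, 1), 2), 2) = Mul(Mul(-2, 2), 2) = Mul(-4, 2) = -8)
Mul(Add(Add(5864, Pow(5, 2)), 817), M) = Mul(Add(Add(5864, Pow(5, 2)), 817), -8) = Mul(Add(Add(5864, 25), 817), -8) = Mul(Add(5889, 817), -8) = Mul(6706, -8) = -53648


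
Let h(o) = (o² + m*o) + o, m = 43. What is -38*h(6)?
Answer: -11400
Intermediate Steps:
h(o) = o² + 44*o (h(o) = (o² + 43*o) + o = o² + 44*o)
-38*h(6) = -228*(44 + 6) = -228*50 = -38*300 = -11400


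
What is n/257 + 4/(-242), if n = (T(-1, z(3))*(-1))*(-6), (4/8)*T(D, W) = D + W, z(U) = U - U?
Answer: -1966/31097 ≈ -0.063222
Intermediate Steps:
z(U) = 0
T(D, W) = 2*D + 2*W (T(D, W) = 2*(D + W) = 2*D + 2*W)
n = -12 (n = ((2*(-1) + 2*0)*(-1))*(-6) = ((-2 + 0)*(-1))*(-6) = -2*(-1)*(-6) = 2*(-6) = -12)
n/257 + 4/(-242) = -12/257 + 4/(-242) = -12*1/257 + 4*(-1/242) = -12/257 - 2/121 = -1966/31097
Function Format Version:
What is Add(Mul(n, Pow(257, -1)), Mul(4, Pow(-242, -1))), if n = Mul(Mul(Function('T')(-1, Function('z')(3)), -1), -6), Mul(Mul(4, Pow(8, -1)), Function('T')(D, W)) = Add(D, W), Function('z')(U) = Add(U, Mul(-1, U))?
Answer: Rational(-1966, 31097) ≈ -0.063222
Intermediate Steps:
Function('z')(U) = 0
Function('T')(D, W) = Add(Mul(2, D), Mul(2, W)) (Function('T')(D, W) = Mul(2, Add(D, W)) = Add(Mul(2, D), Mul(2, W)))
n = -12 (n = Mul(Mul(Add(Mul(2, -1), Mul(2, 0)), -1), -6) = Mul(Mul(Add(-2, 0), -1), -6) = Mul(Mul(-2, -1), -6) = Mul(2, -6) = -12)
Add(Mul(n, Pow(257, -1)), Mul(4, Pow(-242, -1))) = Add(Mul(-12, Pow(257, -1)), Mul(4, Pow(-242, -1))) = Add(Mul(-12, Rational(1, 257)), Mul(4, Rational(-1, 242))) = Add(Rational(-12, 257), Rational(-2, 121)) = Rational(-1966, 31097)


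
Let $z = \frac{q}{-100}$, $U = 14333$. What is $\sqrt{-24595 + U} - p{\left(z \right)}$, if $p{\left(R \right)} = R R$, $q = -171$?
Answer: $- \frac{29241}{10000} + i \sqrt{10262} \approx -2.9241 + 101.3 i$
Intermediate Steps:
$z = \frac{171}{100}$ ($z = - \frac{171}{-100} = \left(-171\right) \left(- \frac{1}{100}\right) = \frac{171}{100} \approx 1.71$)
$p{\left(R \right)} = R^{2}$
$\sqrt{-24595 + U} - p{\left(z \right)} = \sqrt{-24595 + 14333} - \left(\frac{171}{100}\right)^{2} = \sqrt{-10262} - \frac{29241}{10000} = i \sqrt{10262} - \frac{29241}{10000} = - \frac{29241}{10000} + i \sqrt{10262}$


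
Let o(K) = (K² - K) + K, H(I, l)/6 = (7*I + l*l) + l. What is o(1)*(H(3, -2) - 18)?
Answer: 120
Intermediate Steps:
H(I, l) = 6*l + 6*l² + 42*I (H(I, l) = 6*((7*I + l*l) + l) = 6*((7*I + l²) + l) = 6*((l² + 7*I) + l) = 6*(l + l² + 7*I) = 6*l + 6*l² + 42*I)
o(K) = K²
o(1)*(H(3, -2) - 18) = 1²*((6*(-2) + 6*(-2)² + 42*3) - 18) = 1*((-12 + 6*4 + 126) - 18) = 1*((-12 + 24 + 126) - 18) = 1*(138 - 18) = 1*120 = 120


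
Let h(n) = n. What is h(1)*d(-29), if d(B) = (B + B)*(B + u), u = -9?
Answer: 2204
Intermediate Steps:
d(B) = 2*B*(-9 + B) (d(B) = (B + B)*(B - 9) = (2*B)*(-9 + B) = 2*B*(-9 + B))
h(1)*d(-29) = 1*(2*(-29)*(-9 - 29)) = 1*(2*(-29)*(-38)) = 1*2204 = 2204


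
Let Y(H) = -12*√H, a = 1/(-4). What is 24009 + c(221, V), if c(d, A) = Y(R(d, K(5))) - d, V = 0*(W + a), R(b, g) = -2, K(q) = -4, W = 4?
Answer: 23788 - 12*I*√2 ≈ 23788.0 - 16.971*I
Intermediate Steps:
a = -¼ ≈ -0.25000
V = 0 (V = 0*(4 - ¼) = 0*(15/4) = 0)
c(d, A) = -d - 12*I*√2 (c(d, A) = -12*I*√2 - d = -d - 12*I*√2)
24009 + c(221, V) = 24009 + (-1*221 - 12*I*√2) = 24009 + (-221 - 12*I*√2) = 23788 - 12*I*√2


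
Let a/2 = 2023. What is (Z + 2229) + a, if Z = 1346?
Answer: 7621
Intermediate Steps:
a = 4046 (a = 2*2023 = 4046)
(Z + 2229) + a = (1346 + 2229) + 4046 = 3575 + 4046 = 7621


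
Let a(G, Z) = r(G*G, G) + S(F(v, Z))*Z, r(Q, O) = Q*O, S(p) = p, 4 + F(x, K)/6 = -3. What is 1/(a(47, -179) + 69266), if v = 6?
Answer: 1/180607 ≈ 5.5369e-6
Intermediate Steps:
F(x, K) = -42 (F(x, K) = -24 + 6*(-3) = -24 - 18 = -42)
r(Q, O) = O*Q
a(G, Z) = G³ - 42*Z (a(G, Z) = G*(G*G) - 42*Z = G*G² - 42*Z = G³ - 42*Z)
1/(a(47, -179) + 69266) = 1/((47³ - 42*(-179)) + 69266) = 1/((103823 + 7518) + 69266) = 1/(111341 + 69266) = 1/180607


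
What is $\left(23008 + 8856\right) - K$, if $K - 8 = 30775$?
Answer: $1081$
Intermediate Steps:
$K = 30783$ ($K = 8 + 30775 = 30783$)
$\left(23008 + 8856\right) - K = \left(23008 + 8856\right) - 30783 = 31864 - 30783 = 1081$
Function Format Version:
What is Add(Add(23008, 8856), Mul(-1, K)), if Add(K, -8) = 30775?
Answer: 1081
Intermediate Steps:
K = 30783 (K = Add(8, 30775) = 30783)
Add(Add(23008, 8856), Mul(-1, K)) = Add(Add(23008, 8856), Mul(-1, 30783)) = Add(31864, -30783) = 1081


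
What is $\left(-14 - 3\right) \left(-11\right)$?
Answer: $187$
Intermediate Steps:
$\left(-14 - 3\right) \left(-11\right) = \left(-17\right) \left(-11\right) = 187$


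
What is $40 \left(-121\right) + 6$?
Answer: $-4834$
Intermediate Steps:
$40 \left(-121\right) + 6 = -4840 + 6 = -4834$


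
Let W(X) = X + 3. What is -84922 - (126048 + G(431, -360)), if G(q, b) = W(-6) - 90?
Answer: -210877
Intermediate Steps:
W(X) = 3 + X
G(q, b) = -93 (G(q, b) = (3 - 6) - 90 = -3 - 90 = -93)
-84922 - (126048 + G(431, -360)) = -84922 - (126048 - 93) = -84922 - 1*125955 = -84922 - 125955 = -210877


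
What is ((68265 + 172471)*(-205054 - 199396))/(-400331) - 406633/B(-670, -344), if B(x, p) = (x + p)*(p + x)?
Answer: 100110834990143677/411618732876 ≈ 2.4321e+5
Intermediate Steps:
B(x, p) = (p + x)**2 (B(x, p) = (p + x)*(p + x) = (p + x)**2)
((68265 + 172471)*(-205054 - 199396))/(-400331) - 406633/B(-670, -344) = ((68265 + 172471)*(-205054 - 199396))/(-400331) - 406633/(-344 - 670)**2 = (240736*(-404450))*(-1/400331) - 406633/((-1014)**2) = -97365675200*(-1/400331) - 406633/1028196 = 97365675200/400331 - 406633*1/1028196 = 97365675200/400331 - 406633/1028196 = 100110834990143677/411618732876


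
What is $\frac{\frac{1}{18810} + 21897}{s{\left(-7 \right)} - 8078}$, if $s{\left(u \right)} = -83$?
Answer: $- \frac{411882571}{153508410} \approx -2.6831$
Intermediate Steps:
$\frac{\frac{1}{18810} + 21897}{s{\left(-7 \right)} - 8078} = \frac{\frac{1}{18810} + 21897}{-83 - 8078} = \frac{\frac{1}{18810} + 21897}{-8161} = \frac{411882571}{18810} \left(- \frac{1}{8161}\right) = - \frac{411882571}{153508410}$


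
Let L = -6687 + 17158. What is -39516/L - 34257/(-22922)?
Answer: -14785965/6486926 ≈ -2.2794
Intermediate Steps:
L = 10471
-39516/L - 34257/(-22922) = -39516/10471 - 34257/(-22922) = -39516*1/10471 - 34257*(-1/22922) = -1068/283 + 34257/22922 = -14785965/6486926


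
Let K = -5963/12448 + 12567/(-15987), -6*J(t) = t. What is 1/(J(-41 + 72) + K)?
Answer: -199006176/1279963073 ≈ -0.15548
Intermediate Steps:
J(t) = -t/6
K = -83921499/66335392 (K = -5963*1/12448 + 12567*(-1/15987) = -5963/12448 - 4189/5329 = -83921499/66335392 ≈ -1.2651)
1/(J(-41 + 72) + K) = 1/(-(-41 + 72)/6 - 83921499/66335392) = 1/(-⅙*31 - 83921499/66335392) = 1/(-31/6 - 83921499/66335392) = 1/(-1279963073/199006176) = -199006176/1279963073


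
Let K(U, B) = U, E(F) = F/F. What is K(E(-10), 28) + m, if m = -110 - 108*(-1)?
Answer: -1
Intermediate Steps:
E(F) = 1
m = -2 (m = -110 + 108 = -2)
K(E(-10), 28) + m = 1 - 2 = -1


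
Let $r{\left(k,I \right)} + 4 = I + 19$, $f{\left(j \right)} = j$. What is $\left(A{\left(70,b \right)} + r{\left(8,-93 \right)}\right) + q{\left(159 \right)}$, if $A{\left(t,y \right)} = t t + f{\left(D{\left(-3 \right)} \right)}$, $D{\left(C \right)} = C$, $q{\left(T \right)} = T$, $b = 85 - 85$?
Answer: $4978$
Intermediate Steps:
$b = 0$ ($b = 85 - 85 = 0$)
$r{\left(k,I \right)} = 15 + I$ ($r{\left(k,I \right)} = -4 + \left(I + 19\right) = -4 + \left(19 + I\right) = 15 + I$)
$A{\left(t,y \right)} = -3 + t^{2}$ ($A{\left(t,y \right)} = t t - 3 = t^{2} - 3 = -3 + t^{2}$)
$\left(A{\left(70,b \right)} + r{\left(8,-93 \right)}\right) + q{\left(159 \right)} = \left(\left(-3 + 70^{2}\right) + \left(15 - 93\right)\right) + 159 = \left(\left(-3 + 4900\right) - 78\right) + 159 = \left(4897 - 78\right) + 159 = 4819 + 159 = 4978$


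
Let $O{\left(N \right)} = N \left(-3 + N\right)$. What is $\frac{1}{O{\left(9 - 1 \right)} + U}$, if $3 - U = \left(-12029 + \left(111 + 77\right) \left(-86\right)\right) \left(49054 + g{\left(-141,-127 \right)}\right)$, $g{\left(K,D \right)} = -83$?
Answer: $\frac{1}{1380835330} \approx 7.242 \cdot 10^{-10}$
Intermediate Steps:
$U = 1380835290$ ($U = 3 - \left(-12029 + \left(111 + 77\right) \left(-86\right)\right) \left(49054 - 83\right) = 3 - \left(-12029 + 188 \left(-86\right)\right) 48971 = 3 - \left(-12029 - 16168\right) 48971 = 3 - \left(-28197\right) 48971 = 3 - -1380835287 = 3 + 1380835287 = 1380835290$)
$\frac{1}{O{\left(9 - 1 \right)} + U} = \frac{1}{\left(9 - 1\right) \left(-3 + \left(9 - 1\right)\right) + 1380835290} = \frac{1}{8 \left(-3 + 8\right) + 1380835290} = \frac{1}{8 \cdot 5 + 1380835290} = \frac{1}{40 + 1380835290} = \frac{1}{1380835330}$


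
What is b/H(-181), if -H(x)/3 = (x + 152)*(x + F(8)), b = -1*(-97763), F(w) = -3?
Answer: -97763/16008 ≈ -6.1071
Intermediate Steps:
b = 97763
H(x) = -3*(-3 + x)*(152 + x) (H(x) = -3*(x + 152)*(x - 3) = -3*(152 + x)*(-3 + x) = -3*(-3 + x)*(152 + x))
b/H(-181) = 97763/(1368 - 447*(-181) - 3*(-181)²) = 97763/(1368 + 80907 - 3*32761) = 97763/(1368 + 80907 - 98283) = 97763/(-16008) = 97763*(-1/16008) = -97763/16008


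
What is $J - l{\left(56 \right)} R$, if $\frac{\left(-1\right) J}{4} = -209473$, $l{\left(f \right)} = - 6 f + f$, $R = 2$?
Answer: $838452$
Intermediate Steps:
$l{\left(f \right)} = - 5 f$
$J = 837892$ ($J = \left(-4\right) \left(-209473\right) = 837892$)
$J - l{\left(56 \right)} R = 837892 - \left(-5\right) 56 \cdot 2 = 837892 - \left(-280\right) 2 = 837892 - -560 = 837892 + 560 = 838452$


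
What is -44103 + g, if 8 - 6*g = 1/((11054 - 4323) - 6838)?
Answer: -28313269/642 ≈ -44102.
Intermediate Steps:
g = 857/642 (g = 4/3 - 1/(6*((11054 - 4323) - 6838)) = 4/3 - 1/(6*(6731 - 6838)) = 4/3 - ⅙/(-107) = 4/3 - ⅙*(-1/107) = 4/3 + 1/642 = 857/642 ≈ 1.3349)
-44103 + g = -44103 + 857/642 = -28313269/642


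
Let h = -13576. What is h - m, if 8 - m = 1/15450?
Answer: -209872799/15450 ≈ -13584.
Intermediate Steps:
m = 123599/15450 (m = 8 - 1/15450 = 123599/15450 ≈ 7.9999)
h - m = -13576 - 1*123599/15450 = -13576 - 123599/15450 = -209872799/15450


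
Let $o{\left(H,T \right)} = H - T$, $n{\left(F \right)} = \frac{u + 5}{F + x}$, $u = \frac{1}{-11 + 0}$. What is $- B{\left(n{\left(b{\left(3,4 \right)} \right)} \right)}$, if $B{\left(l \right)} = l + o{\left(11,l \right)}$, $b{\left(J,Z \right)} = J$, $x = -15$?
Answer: $-11$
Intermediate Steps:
$u = - \frac{1}{11}$ ($u = \frac{1}{-11} = - \frac{1}{11} \approx -0.090909$)
$n{\left(F \right)} = \frac{54}{11 \left(-15 + F\right)}$ ($n{\left(F \right)} = \frac{- \frac{1}{11} + 5}{F - 15} = \frac{54}{11 \left(-15 + F\right)}$)
$B{\left(l \right)} = 11$ ($B{\left(l \right)} = l - \left(-11 + l\right) = 11$)
$- B{\left(n{\left(b{\left(3,4 \right)} \right)} \right)} = \left(-1\right) 11 = -11$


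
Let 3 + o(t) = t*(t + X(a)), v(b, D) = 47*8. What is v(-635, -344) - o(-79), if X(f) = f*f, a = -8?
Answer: -806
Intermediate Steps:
v(b, D) = 376
X(f) = f²
o(t) = -3 + t*(64 + t) (o(t) = -3 + t*(t + (-8)²) = -3 + t*(t + 64) = -3 + t*(64 + t))
v(-635, -344) - o(-79) = 376 - (-3 + (-79)² + 64*(-79)) = 376 - (-3 + 6241 - 5056) = 376 - 1*1182 = 376 - 1182 = -806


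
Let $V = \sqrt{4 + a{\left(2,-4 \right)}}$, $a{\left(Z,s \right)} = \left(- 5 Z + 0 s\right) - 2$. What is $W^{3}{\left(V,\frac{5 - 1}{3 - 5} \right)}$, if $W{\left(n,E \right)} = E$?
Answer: $-8$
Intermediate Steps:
$a{\left(Z,s \right)} = -2 - 5 Z$ ($a{\left(Z,s \right)} = \left(- 5 Z + 0\right) - 2 = - 5 Z - 2 = -2 - 5 Z$)
$V = 2 i \sqrt{2}$ ($V = \sqrt{4 - 12} = \sqrt{-8} = 2 i \sqrt{2} \approx 2.8284 i$)
$W^{3}{\left(V,\frac{5 - 1}{3 - 5} \right)} = \left(\frac{5 - 1}{3 - 5}\right)^{3} = \left(\frac{4}{-2}\right)^{3} = \left(4 \left(- \frac{1}{2}\right)\right)^{3} = \left(-2\right)^{3} = -8$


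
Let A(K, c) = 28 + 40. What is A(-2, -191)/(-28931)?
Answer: -68/28931 ≈ -0.0023504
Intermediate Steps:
A(K, c) = 68
A(-2, -191)/(-28931) = 68/(-28931) = 68*(-1/28931) = -68/28931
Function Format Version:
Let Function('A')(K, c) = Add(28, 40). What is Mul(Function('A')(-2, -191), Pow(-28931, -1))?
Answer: Rational(-68, 28931) ≈ -0.0023504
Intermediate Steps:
Function('A')(K, c) = 68
Mul(Function('A')(-2, -191), Pow(-28931, -1)) = Mul(68, Pow(-28931, -1)) = Mul(68, Rational(-1, 28931)) = Rational(-68, 28931)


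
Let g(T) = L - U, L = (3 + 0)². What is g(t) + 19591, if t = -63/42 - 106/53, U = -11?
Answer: 19611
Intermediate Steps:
L = 9 (L = 3² = 9)
t = -7/2 (t = -63*1/42 - 106*1/53 = -3/2 - 2 = -7/2 ≈ -3.5000)
g(T) = 20 (g(T) = 9 - 1*(-11) = 9 + 11 = 20)
g(t) + 19591 = 20 + 19591 = 19611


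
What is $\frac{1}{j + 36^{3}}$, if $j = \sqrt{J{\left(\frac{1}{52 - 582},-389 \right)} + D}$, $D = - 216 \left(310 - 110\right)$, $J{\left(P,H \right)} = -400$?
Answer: $\frac{2916}{136051621} - \frac{5 i \sqrt{109}}{544206484} \approx 2.1433 \cdot 10^{-5} - 9.5922 \cdot 10^{-8} i$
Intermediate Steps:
$D = -43200$ ($D = \left(-216\right) 200 = -43200$)
$j = 20 i \sqrt{109}$ ($j = \sqrt{-400 - 43200} = \sqrt{-43600} = 20 i \sqrt{109} \approx 208.81 i$)
$\frac{1}{j + 36^{3}} = \frac{1}{20 i \sqrt{109} + 36^{3}} = \frac{1}{20 i \sqrt{109} + 46656} = \frac{1}{46656 + 20 i \sqrt{109}}$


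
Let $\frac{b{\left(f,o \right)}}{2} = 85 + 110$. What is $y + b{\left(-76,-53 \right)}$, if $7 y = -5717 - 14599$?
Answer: $- \frac{17586}{7} \approx -2512.3$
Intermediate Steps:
$b{\left(f,o \right)} = 390$ ($b{\left(f,o \right)} = 2 \left(85 + 110\right) = 2 \cdot 195 = 390$)
$y = - \frac{20316}{7}$ ($y = \frac{-5717 - 14599}{7} = \frac{1}{7} \left(-20316\right) = - \frac{20316}{7} \approx -2902.3$)
$y + b{\left(-76,-53 \right)} = - \frac{20316}{7} + 390 = - \frac{17586}{7}$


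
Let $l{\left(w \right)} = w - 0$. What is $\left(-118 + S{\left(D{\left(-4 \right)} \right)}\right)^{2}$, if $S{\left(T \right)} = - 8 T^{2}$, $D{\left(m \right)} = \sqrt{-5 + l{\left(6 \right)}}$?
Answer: $15876$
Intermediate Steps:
$l{\left(w \right)} = w$ ($l{\left(w \right)} = w + 0 = w$)
$D{\left(m \right)} = 1$ ($D{\left(m \right)} = \sqrt{-5 + 6} = \sqrt{1} = 1$)
$\left(-118 + S{\left(D{\left(-4 \right)} \right)}\right)^{2} = \left(-118 - 8 \cdot 1^{2}\right)^{2} = \left(-118 - 8\right)^{2} = \left(-126\right)^{2} = 15876$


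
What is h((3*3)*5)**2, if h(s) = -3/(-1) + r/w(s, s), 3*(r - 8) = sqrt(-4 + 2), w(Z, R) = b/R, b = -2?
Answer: 62433/2 + 2655*I*sqrt(2) ≈ 31217.0 + 3754.7*I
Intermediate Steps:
w(Z, R) = -2/R
r = 8 + I*sqrt(2)/3 (r = 8 + sqrt(-4 + 2)/3 = 8 + sqrt(-2)/3 = 8 + (I*sqrt(2))/3 = 8 + I*sqrt(2)/3 ≈ 8.0 + 0.4714*I)
h(s) = 3 - s*(8 + I*sqrt(2)/3)/2 (h(s) = -3/(-1) + (8 + I*sqrt(2)/3)/((-2/s)) = -3*(-1) + (8 + I*sqrt(2)/3)*(-s/2) = 3 - s*(8 + I*sqrt(2)/3)/2)
h((3*3)*5)**2 = (3 - (3*3)*5*(24 + I*sqrt(2))/6)**2 = (3 - 9*5*(24 + I*sqrt(2))/6)**2 = (3 - 1/6*45*(24 + I*sqrt(2)))**2 = (3 + (-180 - 15*I*sqrt(2)/2))**2 = (-177 - 15*I*sqrt(2)/2)**2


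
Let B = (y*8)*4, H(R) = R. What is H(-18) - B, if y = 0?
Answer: -18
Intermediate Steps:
B = 0 (B = (0*8)*4 = 0*4 = 0)
H(-18) - B = -18 - 1*0 = -18 + 0 = -18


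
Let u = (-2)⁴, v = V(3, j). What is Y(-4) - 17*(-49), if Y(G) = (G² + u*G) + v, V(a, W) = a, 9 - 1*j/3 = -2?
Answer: 788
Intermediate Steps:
j = 33 (j = 27 - 3*(-2) = 27 + 6 = 33)
v = 3
u = 16
Y(G) = 3 + G² + 16*G (Y(G) = (G² + 16*G) + 3 = 3 + G² + 16*G)
Y(-4) - 17*(-49) = (3 + (-4)² + 16*(-4)) - 17*(-49) = (3 + 16 - 64) + 833 = -45 + 833 = 788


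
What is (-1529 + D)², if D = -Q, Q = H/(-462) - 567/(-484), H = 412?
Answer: 241603469872801/103306896 ≈ 2.3387e+6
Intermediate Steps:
Q = 2843/10164 (Q = 412/(-462) - 567/(-484) = 412*(-1/462) - 567*(-1/484) = -206/231 + 567/484 = 2843/10164 ≈ 0.27971)
D = -2843/10164 (D = -1*2843/10164 = -2843/10164 ≈ -0.27971)
(-1529 + D)² = (-1529 - 2843/10164)² = (-15543599/10164)² = 241603469872801/103306896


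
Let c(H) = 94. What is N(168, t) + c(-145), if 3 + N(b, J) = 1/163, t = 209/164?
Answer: 14834/163 ≈ 91.006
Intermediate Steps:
t = 209/164 (t = 209*(1/164) = 209/164 ≈ 1.2744)
N(b, J) = -488/163 (N(b, J) = -3 + 1/163 = -488/163)
N(168, t) + c(-145) = -488/163 + 94 = 14834/163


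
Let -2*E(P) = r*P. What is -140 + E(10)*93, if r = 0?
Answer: -140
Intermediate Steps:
E(P) = 0 (E(P) = -0*P = -1/2*0 = 0)
-140 + E(10)*93 = -140 + 0*93 = -140 + 0 = -140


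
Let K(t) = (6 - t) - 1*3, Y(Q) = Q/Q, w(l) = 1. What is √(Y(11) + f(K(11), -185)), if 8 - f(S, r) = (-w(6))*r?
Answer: 4*I*√11 ≈ 13.266*I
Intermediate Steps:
Y(Q) = 1
K(t) = 3 - t (K(t) = (6 - t) - 3 = 3 - t)
f(S, r) = 8 + r (f(S, r) = 8 - (-1*1)*r = 8 - (-1)*r = 8 + r)
√(Y(11) + f(K(11), -185)) = √(1 + (8 - 185)) = √(1 - 177) = √(-176) = 4*I*√11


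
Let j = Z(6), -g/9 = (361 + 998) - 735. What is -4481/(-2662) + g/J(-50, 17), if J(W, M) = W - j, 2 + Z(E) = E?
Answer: 281329/2662 ≈ 105.68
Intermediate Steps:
Z(E) = -2 + E
g = -5616 (g = -9*((361 + 998) - 735) = -9*(1359 - 735) = -9*624 = -5616)
j = 4 (j = -2 + 6 = 4)
J(W, M) = -4 + W (J(W, M) = W - 1*4 = W - 4 = -4 + W)
-4481/(-2662) + g/J(-50, 17) = -4481/(-2662) - 5616/(-4 - 50) = -4481*(-1/2662) - 5616/(-54) = 4481/2662 - 5616*(-1/54) = 4481/2662 + 104 = 281329/2662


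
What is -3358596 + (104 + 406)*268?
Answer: -3221916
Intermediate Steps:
-3358596 + (104 + 406)*268 = -3358596 + 510*268 = -3358596 + 136680 = -3221916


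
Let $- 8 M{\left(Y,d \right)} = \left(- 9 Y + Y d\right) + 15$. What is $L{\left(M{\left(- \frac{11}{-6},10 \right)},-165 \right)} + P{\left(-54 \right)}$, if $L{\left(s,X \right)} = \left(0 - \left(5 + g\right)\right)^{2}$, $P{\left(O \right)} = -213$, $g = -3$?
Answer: $-209$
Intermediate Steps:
$M{\left(Y,d \right)} = - \frac{15}{8} + \frac{9 Y}{8} - \frac{Y d}{8}$ ($M{\left(Y,d \right)} = - \frac{\left(- 9 Y + Y d\right) + 15}{8} = - \frac{15 - 9 Y + Y d}{8} = - \frac{15}{8} + \frac{9 Y}{8} - \frac{Y d}{8}$)
$L{\left(s,X \right)} = 4$ ($L{\left(s,X \right)} = \left(0 - 2\right)^{2} = \left(-2\right)^{2} = 4$)
$L{\left(M{\left(- \frac{11}{-6},10 \right)},-165 \right)} + P{\left(-54 \right)} = 4 - 213 = -209$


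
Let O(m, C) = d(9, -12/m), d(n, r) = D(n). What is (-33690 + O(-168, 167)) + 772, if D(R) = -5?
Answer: -32923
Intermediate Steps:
d(n, r) = -5
O(m, C) = -5
(-33690 + O(-168, 167)) + 772 = (-33690 - 5) + 772 = -33695 + 772 = -32923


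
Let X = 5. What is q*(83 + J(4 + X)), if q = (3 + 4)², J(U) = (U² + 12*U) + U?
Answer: 13769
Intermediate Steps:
J(U) = U² + 13*U
q = 49 (q = 7² = 49)
q*(83 + J(4 + X)) = 49*(83 + (4 + 5)*(13 + (4 + 5))) = 49*(83 + 9*(13 + 9)) = 49*(83 + 9*22) = 49*(83 + 198) = 49*281 = 13769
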